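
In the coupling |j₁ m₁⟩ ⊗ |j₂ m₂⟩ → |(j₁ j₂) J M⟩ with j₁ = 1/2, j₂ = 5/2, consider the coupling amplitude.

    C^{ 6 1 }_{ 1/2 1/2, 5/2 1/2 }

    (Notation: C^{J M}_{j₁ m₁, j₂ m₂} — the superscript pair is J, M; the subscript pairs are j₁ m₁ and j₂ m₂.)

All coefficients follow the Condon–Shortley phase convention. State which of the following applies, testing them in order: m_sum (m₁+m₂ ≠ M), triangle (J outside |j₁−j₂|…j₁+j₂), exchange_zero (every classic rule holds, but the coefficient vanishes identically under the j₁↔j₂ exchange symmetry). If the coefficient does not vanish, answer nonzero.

m-sum: m₁+m₂ = 1/2+1/2 = 1, M = 1  ✓
triangle: need |j₁−j₂| ≤ J ≤ j₁+j₂, i.e. J ∈ [2, 3]; J = 6 is outside ✗ ⇒ coefficient is 0

triangle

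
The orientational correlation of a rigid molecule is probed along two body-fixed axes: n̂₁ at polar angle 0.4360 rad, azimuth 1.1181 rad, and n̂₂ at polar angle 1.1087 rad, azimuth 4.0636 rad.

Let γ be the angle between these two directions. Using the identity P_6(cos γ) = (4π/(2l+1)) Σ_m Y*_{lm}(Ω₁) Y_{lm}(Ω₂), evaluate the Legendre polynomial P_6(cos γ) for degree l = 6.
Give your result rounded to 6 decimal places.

Addition theorem: P_6(cos γ) = (4π/13) Σ_m Y*_{lm}(Ω₁) Y_{lm}(Ω₂), m = −6…6:
  [-6]  conj(Y_{6,-6})(Ω₁) = 0.00250 + 0.00113j ; Y_{6,-6}(Ω₂) = 0.18162 + 0.16959j ; Δ = 0.00026 + 0.00063j
  [-5]  conj(Y_{6,-5})(Ω₁) = 0.01568 - 0.01301j ; Y_{6,-5}(Ω₂) = 0.04380 - 0.42649j ; Δ = -0.00486 - 0.00726j
  [-4]  conj(Y_{6,-4})(Ω₁) = -0.02168 - 0.08861j ; Y_{6,-4}(Ω₂) = -0.23217 + 0.14121j ; Δ = 0.01755 + 0.01751j
  [-3]  conj(Y_{6,-3})(Ω₁) = -0.26248 - 0.05669j ; Y_{6,-3}(Ω₂) = -0.15765 - 0.06216j ; Δ = 0.03786 + 0.02525j
  [-2]  conj(Y_{6,-2})(Ω₁) = -0.30443 + 0.38791j ; Y_{6,-2}(Ω₂) = 0.08971 + 0.32013j ; Δ = -0.15149 - 0.06266j
  [-1]  conj(Y_{6,-1})(Ω₁) = 0.18135 + 0.37286j ; Y_{6,-1}(Ω₂) = -0.03386 + 0.04466j ; Δ = -0.02279 - 0.00453j
  [+0]  conj(Y_{6,0})(Ω₁) = -0.20658 + 0.00000j ; Y_{6,0}(Ω₂) = 0.33306 + 0.00000j ; Δ = -0.06880 + 0.00000j
  [+1]  conj(Y_{6,1})(Ω₁) = -0.18135 + 0.37286j ; Y_{6,1}(Ω₂) = 0.03386 + 0.04466j ; Δ = -0.02279 + 0.00453j
  [+2]  conj(Y_{6,2})(Ω₁) = -0.30443 - 0.38791j ; Y_{6,2}(Ω₂) = 0.08971 - 0.32013j ; Δ = -0.15149 + 0.06266j
  [+3]  conj(Y_{6,3})(Ω₁) = 0.26248 - 0.05669j ; Y_{6,3}(Ω₂) = 0.15765 - 0.06216j ; Δ = 0.03786 - 0.02525j
  [+4]  conj(Y_{6,4})(Ω₁) = -0.02168 + 0.08861j ; Y_{6,4}(Ω₂) = -0.23217 - 0.14121j ; Δ = 0.01755 - 0.01751j
  [+5]  conj(Y_{6,5})(Ω₁) = -0.01568 - 0.01301j ; Y_{6,5}(Ω₂) = -0.04380 - 0.42649j ; Δ = -0.00486 + 0.00726j
  [+6]  conj(Y_{6,6})(Ω₁) = 0.00250 - 0.00113j ; Y_{6,6}(Ω₂) = 0.18162 - 0.16959j ; Δ = 0.00026 - 0.00063j
Σ over m = -0.31576 + 0.00000j; ×(4π/13) → -0.30523 + 0.00000j. Real part: -0.305231

-0.305231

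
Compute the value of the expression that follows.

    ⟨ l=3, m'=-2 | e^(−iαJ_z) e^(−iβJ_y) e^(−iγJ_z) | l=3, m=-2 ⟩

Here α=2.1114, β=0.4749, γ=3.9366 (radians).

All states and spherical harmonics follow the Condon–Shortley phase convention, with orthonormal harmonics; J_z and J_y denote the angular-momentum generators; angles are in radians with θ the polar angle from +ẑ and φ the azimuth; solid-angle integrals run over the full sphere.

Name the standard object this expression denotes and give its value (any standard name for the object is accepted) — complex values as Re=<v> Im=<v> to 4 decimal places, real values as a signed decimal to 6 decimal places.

This is a Wigner D-matrix element — the rotation-matrix element ⟨l m'| R(α,β,γ) |l m⟩ in the angular-momentum basis.
D^3_{-2,-2}(2.1114,0.4749,3.9366) = e^{-i·-2·2.1114}·d^3_{-2,-2}(0.4749)·e^{-i·-2·3.9366}. Compute d first:
Half-angle: c=0.971941, s=0.235225. N=√(1·120·1·120)=120.000000
Admissible k: 0..1 (factorial args all ≥0)
  k=0: (−1)^0·120.0000/(120)·0.9719^6·0.2352^0 = +0.843023
  k=1: (−1)^1·120.0000/(24)·0.9719^4·0.2352^2 = -0.246886
d^3_{-2,-2}(0.4749) = +0.843023 -0.246886 = +0.596137
Attach z-rotation phases: D = e^{-i(-2)(2.1114)}·(+0.596137)·e^{-i(-2)(3.9366)} = +0.531397-0.270179i

Wigner D-matrix element, Re=0.5314 Im=-0.2702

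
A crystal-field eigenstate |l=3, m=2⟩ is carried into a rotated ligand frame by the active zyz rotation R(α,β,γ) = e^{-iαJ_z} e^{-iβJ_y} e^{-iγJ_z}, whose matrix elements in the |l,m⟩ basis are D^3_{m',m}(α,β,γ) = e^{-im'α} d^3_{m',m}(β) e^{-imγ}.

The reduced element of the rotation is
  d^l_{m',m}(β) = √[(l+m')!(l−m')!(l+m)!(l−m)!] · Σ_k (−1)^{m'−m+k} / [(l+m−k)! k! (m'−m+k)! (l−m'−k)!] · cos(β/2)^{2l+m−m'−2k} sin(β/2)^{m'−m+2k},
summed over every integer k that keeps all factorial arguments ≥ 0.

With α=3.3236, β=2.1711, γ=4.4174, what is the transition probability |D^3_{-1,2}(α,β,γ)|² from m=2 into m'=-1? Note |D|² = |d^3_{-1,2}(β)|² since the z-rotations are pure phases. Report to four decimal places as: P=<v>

P=0.1257

D^3_{-1,2}(3.3236,2.1711,4.4174) = e^{-i·-1·3.3236}·d^3_{-1,2}(2.1711)·e^{-i·2·4.4174}. Compute d first:
Half-angle: c=0.466426, s=0.884560. N=√(2·24·120·1)=75.894664
The bounds max(0,m−m')=3 and min(l+m,l−m')=4 give 2 terms
  k=3: (−1)^0·75.8947/(12)·0.4664^3·0.8846^3 = +0.444182
  k=4: (−1)^1·75.8947/(24)·0.4664^1·0.8846^5 = -0.798766
d^3_{-1,2}(2.1711) = +0.444182 -0.798766 = -0.354584
|D^3_{-1,2}|² = |d^3_{-1,2}(β)|² = (-0.354584)² = 0.125730 (the z-rotation phases have unit modulus)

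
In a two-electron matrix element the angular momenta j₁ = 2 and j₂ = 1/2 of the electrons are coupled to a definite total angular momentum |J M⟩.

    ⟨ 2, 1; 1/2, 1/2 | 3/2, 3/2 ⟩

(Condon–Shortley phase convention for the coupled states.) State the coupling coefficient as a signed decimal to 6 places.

√[4·1!3!0!/5! · 3!1!1!0!3!0!] = √(36/5)
  +(−1)^1/∏(1,0,0,0,3,0)! = -1/6  (running -1/6)
⟨..|..⟩ = √(36/5)·(-1/6) = -0.447214

-0.447214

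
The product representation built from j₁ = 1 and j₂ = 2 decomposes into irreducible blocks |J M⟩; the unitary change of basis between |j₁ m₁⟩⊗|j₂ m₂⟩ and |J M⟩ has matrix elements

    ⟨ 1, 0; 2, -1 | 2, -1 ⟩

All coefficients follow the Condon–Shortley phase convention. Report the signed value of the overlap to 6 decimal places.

j₁+j₂−J=1  J+j₁−j₂=1  J−j₁+j₂=3  j₁+j₂+J+1=6
(j₁±m₁, j₂±m₂, J±M) = (1,1,1,3,1,3)
P² = 3/2
sum k=0..1:
  [0] +1/2 = 1/2
  [1] −1/6 = -1/6
S = 1/3
C² = P²·S² = 1/6 ; C = +0.408248

+√(1/6) ≈ +0.408248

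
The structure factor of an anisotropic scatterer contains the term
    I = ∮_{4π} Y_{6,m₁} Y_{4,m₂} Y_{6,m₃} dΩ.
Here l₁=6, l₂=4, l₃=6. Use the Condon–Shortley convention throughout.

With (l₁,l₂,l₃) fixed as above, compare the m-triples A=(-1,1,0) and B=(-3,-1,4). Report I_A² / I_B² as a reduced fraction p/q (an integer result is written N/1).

Same 6,4,6: normalisation and zero-m 3j drop out of the ratio.
A: Δ: 4! 8! 4! / 17! → 1/15315300; sum: t=1:−1/207360 t=2:+1/17280 t=3:−1/13824 t=4:+1/103680 = -1/103680; 3j²(6 4 6; -1 1 0) = Δ·Π!·Σ² = 10/7293  (sign -1)
B: Δ: 4! 8! 4! / 17! → 1/15315300; sum: t=1:−1/967680 t=2:+1/120960 t=3:−1/207360 = 1/414720; 3j²(6 4 6; -3 -1 4) = Δ·Π!·Σ² = 21/4862  (sign +1)
I_A²/I_B² = (10/7293)/(21/4862) = 20/63

20/63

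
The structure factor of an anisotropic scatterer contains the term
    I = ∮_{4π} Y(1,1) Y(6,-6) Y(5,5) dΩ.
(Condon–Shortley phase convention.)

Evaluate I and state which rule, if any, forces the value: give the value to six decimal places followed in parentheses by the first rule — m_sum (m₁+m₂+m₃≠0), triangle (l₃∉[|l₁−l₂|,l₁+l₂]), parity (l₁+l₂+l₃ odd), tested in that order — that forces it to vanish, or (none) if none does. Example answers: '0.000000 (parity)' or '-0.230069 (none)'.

Rules hold: Σm=0, L=12 even, 5≤5≤7.
N = 3·13·11 = 429
Δ = 2!·0!·10!/13! = 1/858
Racah Σ t=1..1: t=1:−1/14400 = -1/14400
⇒ 3j(1 6 5; 0 0 0)² = 6/143, sgn +1
Racah Σ t=0..0: t=0:+1/7257600 = 1/7257600
⇒ 3j(1 6 5; 1 -6 5)² = 1/13, sgn +1
4πI² = N·(3j₀)²·(3jₘ)² = 18/13
I = +1·√(1.38462/4π) = 0.33194004
No selection rule forces the value: the integral is nonzero (none).

0.331940 (none)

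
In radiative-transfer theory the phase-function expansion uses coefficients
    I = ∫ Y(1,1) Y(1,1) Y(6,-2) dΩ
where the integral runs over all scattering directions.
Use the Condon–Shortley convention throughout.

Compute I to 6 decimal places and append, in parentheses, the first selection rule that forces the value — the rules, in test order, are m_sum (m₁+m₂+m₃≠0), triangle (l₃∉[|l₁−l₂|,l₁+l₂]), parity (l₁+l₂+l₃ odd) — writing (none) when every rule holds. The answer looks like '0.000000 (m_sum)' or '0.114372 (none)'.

0.000000 (triangle)

l₃=6 ∉ [0,2] — triangle fails ⇒ I = 0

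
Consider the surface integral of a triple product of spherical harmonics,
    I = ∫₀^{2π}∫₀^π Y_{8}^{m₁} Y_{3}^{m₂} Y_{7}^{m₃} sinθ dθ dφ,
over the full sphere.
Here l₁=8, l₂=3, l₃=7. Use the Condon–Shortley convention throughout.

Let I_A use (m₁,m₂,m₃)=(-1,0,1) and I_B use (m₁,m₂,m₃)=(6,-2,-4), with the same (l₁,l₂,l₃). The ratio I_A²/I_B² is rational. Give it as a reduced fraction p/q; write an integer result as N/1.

2523/3185

Shared (l₁,l₂,l₃)=(8,3,7): N and (l;000)² cancel in I_A²/I_B².
A: Δ = 4!·12!·2!/19! = 1/5290740; Racah Σ t=1..3: t=1:−1/11612160 t=2:+1/2419200 t=3:−1/6220800 = 29/174182400; ⇒ 3j(8 3 7; -1 0 1)² = 841/83980, sgn +1
B: Δ = 4!·12!·2!/19! = 1/5290740; Racah Σ t=0..1: t=0:+1/174182400 t=1:−1/479001600 = 1/273715200; ⇒ 3j(8 3 7; 6 -2 -4)² = 49/3876, sgn -1
I_A²/I_B² = (841/83980)/(49/3876) = 2523/3185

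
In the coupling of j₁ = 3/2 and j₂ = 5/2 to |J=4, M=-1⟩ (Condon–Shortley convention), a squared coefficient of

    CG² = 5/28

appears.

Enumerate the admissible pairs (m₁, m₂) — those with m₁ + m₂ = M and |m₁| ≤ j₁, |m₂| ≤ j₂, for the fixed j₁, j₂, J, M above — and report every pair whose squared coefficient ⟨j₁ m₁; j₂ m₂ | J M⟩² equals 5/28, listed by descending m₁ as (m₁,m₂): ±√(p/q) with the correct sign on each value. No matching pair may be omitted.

(-3/2,1/2): +√(5/28)

Admissible pairs with m₁+m₂ = M = -1: (-3/2,1/2), (-1/2,-1/2), (1/2,-3/2), (3/2,-5/2)
  (m₁,m₂)=(3/2,-5/2): CG² = 1/56, CG = +√(1/56)
  (m₁,m₂)=(1/2,-3/2): CG² = 15/56, CG = +√(15/56)
  (m₁,m₂)=(-1/2,-1/2): CG² = 15/28, CG = +√(15/28)
  (m₁,m₂)=(-3/2,1/2): CG² = 5/28, CG = +√(5/28)   ← matches the target
Pairs with CG² = 5/28: (-3/2,1/2): +√(5/28)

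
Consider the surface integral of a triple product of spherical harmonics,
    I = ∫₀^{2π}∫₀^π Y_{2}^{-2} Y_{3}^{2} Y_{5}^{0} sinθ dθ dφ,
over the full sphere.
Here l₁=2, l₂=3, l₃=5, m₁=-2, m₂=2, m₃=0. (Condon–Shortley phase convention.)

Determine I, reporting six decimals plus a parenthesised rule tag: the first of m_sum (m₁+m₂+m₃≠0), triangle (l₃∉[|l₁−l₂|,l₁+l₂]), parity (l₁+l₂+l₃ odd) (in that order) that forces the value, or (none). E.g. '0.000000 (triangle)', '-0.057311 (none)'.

Rules hold: Σm=0, L=10 even, 1≤5≤5.
N = 5·7·11 = 385
Δ = 0!·4!·6!/11! = 1/2310
Racah Σ t=0..0: t=0:+1/144 = 1/144
⇒ 3j(2 3 5; 0 0 0)² = 10/231, sgn -1
Racah Σ t=0..0: t=0:+1/2880 = 1/2880
⇒ 3j(2 3 5; -2 2 0)² = 1/462, sgn -1
4πI² = N·(3j₀)²·(3jₘ)² = 25/693
I = +1·√(0.036075/4π) = 0.05357948
No selection rule forces the value: the integral is nonzero (none).

0.053579 (none)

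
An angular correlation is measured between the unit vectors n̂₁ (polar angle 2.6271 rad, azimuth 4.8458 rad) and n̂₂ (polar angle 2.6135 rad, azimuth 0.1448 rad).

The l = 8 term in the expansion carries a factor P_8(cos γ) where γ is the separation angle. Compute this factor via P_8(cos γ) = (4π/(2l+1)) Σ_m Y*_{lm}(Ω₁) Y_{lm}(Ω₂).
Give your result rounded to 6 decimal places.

0.200513

Summing Y*_{l m}(θ₁,φ₁)·Y_{l m}(θ₂,φ₂) over m ∈ [−8, 8]; prefactor 4π/(2·8+1) = 0.739198:
  term(m=-8) = 0.00000 - 0.00000j   from Y*(Ω₁)=0.00086 + 0.00155j, Y(Ω₂)=0.00086 - 0.00196j
  term(m=-7) = 0.00001 + 0.00018j   from Y*(Ω₁)=0.01008 - 0.00746j, Y(Ω₂)=-0.00777 + 0.01247j
  term(m=-6) = -0.00347 + 0.00024j   from Y*(Ω₁)=-0.03859 - 0.03977j, Y(Ω₂)=0.04055 - 0.04794j
  term(m=-5) = -0.00182 - 0.03189j   from Y*(Ω₁)=-0.10575 + 0.13429j, Y(Ω₂)=-0.14001 + 0.12380j
  term(m=-4) = 0.14317 - 0.00653j   from Y*(Ω₁)=0.31814 + 0.18796j, Y(Ω₂)=0.32459 - 0.21229j
  term(m=-3) = 0.00904 + 0.26439j   from Y*(Ω₁)=0.20105 - 0.47523j, Y(Ω₂)=-0.46506 + 0.21577j
  term(m=-2) = -0.08986 + 0.00205j   from Y*(Ω₁)=-0.31048 - 0.08487j, Y(Ω₂)=0.26763 - 0.07975j
  term(m=-1) = -0.00070 - 0.06154j   from Y*(Ω₁)=0.03044 - 0.22679j, Y(Ω₂)=0.26613 - 0.03881j
  term(m=+0) = 0.15852 + 0.00000j   from Y*(Ω₁)=-0.41278 + 0.00000j, Y(Ω₂)=-0.38402 + 0.00000j
  term(m=+1) = -0.00070 + 0.06154j   from Y*(Ω₁)=-0.03044 - 0.22679j, Y(Ω₂)=-0.26613 - 0.03881j
  term(m=+2) = -0.08986 - 0.00205j   from Y*(Ω₁)=-0.31048 + 0.08487j, Y(Ω₂)=0.26763 + 0.07975j
  term(m=+3) = 0.00904 - 0.26439j   from Y*(Ω₁)=-0.20105 - 0.47523j, Y(Ω₂)=0.46506 + 0.21577j
  term(m=+4) = 0.14317 + 0.00653j   from Y*(Ω₁)=0.31814 - 0.18796j, Y(Ω₂)=0.32459 + 0.21229j
  term(m=+5) = -0.00182 + 0.03189j   from Y*(Ω₁)=0.10575 + 0.13429j, Y(Ω₂)=0.14001 + 0.12380j
  term(m=+6) = -0.00347 - 0.00024j   from Y*(Ω₁)=-0.03859 + 0.03977j, Y(Ω₂)=0.04055 + 0.04794j
  term(m=+7) = 0.00001 - 0.00018j   from Y*(Ω₁)=-0.01008 - 0.00746j, Y(Ω₂)=0.00777 + 0.01247j
  term(m=+8) = 0.00000 + 0.00000j   from Y*(Ω₁)=0.00086 - 0.00155j, Y(Ω₂)=0.00086 + 0.00196j
Accumulated sum 0.27126 - 0.00000j; after 4π/(2l+1) scaling, 0.20051 - 0.00000j ⇒ P_8 = 0.200513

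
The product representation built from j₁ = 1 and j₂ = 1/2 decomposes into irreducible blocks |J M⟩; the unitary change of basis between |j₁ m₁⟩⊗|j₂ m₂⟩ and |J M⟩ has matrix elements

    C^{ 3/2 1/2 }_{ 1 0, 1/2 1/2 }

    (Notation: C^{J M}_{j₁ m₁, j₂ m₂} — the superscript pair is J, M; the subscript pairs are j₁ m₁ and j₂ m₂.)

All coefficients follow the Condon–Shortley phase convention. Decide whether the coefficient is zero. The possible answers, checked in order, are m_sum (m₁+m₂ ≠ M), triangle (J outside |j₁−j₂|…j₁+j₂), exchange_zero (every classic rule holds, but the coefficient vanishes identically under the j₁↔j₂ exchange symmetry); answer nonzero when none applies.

m-sum: m₁+m₂ = 0+1/2 = 1/2, M = 1/2  ✓
triangle: |j₁−j₂| = 1/2 ≤ J = 3/2 ≤ j₁+j₂ = 3/2  ✓
exchange: j₁≠j₂ or m₁≠m₂ — the exchange symmetry imposes no constraint here
value check: CG = +√(2/3) = +0.816497 ≠ 0

nonzero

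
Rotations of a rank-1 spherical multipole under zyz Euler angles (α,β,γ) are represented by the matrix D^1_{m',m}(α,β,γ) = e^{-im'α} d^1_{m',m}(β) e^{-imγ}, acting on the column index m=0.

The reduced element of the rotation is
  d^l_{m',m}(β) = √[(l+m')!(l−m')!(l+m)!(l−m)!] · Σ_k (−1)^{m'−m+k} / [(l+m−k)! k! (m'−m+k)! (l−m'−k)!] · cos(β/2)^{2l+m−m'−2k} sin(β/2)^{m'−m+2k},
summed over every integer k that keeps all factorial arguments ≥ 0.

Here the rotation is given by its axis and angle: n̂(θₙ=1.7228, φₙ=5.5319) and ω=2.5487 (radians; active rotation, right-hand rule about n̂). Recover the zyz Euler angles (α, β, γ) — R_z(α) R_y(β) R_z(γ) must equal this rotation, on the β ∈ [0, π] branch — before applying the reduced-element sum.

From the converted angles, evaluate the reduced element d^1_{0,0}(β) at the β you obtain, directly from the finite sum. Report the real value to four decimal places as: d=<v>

Axis–angle → zyz. n̂ = (sinθₙcosφₙ, sinθₙsinφₙ, cosθₙ) = (+0.722386, -0.674708, -0.151419), ω = 2.5487.
R = I cosω + sinω [n̂]ₓ + (1−cosω) n̂n̂ᵀ gives
  R = [+0.125290, -0.807006, -0.577099; -0.976221, +0.003439, -0.216751; +0.176904, +0.590533, -0.787386]
β = atan2(√(R₁₃²+R₂₃²), R₃₃) = 2.477353; α = atan2(R₂₃, R₁₃) mod 2π = 3.500878; γ = atan2(R₃₂, −R₃₁) mod 2π = 1.861856
d^1_{0,0}(β=2.4774) via the finite sum:
c=cos(2.477353/2)=0.326048, s=sin(2.477353/2)=0.945353; N=√[1·1·1·1]=1.000000
k: max(0,(0)−(0))=0 … min(1+(0),1−(0))=1
  k=0: (−1)^0·1.0000/(1)·0.3260^2·0.9454^0 = +0.106307
  k=1: (−1)^1·1.0000/(1)·0.3260^0·0.9454^2 = -0.893693
d^1_{0,0}(2.4774) = +0.106307 -0.893693 = -0.787386

d=-0.7874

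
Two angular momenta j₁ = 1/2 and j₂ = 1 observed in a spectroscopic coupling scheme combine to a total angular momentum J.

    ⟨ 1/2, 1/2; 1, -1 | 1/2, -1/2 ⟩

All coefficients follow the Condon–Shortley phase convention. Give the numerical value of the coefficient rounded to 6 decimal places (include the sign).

+√(2/3) = +0.816497

triangle: 1!*0!*1!/3! = 1/6
(j±m)!: 1!*0!*0!*2!*0!*1! = 2
prefactor² = (2J+1)*Δ*N² = 2/3
  k=0: +1/(0!*1!*0!*0!*0!*1!) = 1
Σ = 1  ⇒  CG² = 2/3*1² = 2/3
CG = +√(2/3) = +0.816497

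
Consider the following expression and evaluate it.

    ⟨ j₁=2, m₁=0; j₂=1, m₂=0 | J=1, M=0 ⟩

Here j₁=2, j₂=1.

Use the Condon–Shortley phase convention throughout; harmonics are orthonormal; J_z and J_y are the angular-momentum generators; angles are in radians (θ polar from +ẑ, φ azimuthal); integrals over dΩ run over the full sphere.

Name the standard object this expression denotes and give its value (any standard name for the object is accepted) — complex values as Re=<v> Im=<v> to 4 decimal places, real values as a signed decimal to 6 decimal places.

Clebsch–Gordan coefficient, −√(2/5) ≈ -0.632456

This is a Clebsch–Gordan (vector-coupling) coefficient.
√[3·2!2!0!/5! · 2!2!1!1!1!1!] = √(2/5)
  +(−1)^1/∏(1,1,1,0,1,0)! = -1  (running -1)
⟨..|..⟩ = √(2/5)·(-1) = -0.632456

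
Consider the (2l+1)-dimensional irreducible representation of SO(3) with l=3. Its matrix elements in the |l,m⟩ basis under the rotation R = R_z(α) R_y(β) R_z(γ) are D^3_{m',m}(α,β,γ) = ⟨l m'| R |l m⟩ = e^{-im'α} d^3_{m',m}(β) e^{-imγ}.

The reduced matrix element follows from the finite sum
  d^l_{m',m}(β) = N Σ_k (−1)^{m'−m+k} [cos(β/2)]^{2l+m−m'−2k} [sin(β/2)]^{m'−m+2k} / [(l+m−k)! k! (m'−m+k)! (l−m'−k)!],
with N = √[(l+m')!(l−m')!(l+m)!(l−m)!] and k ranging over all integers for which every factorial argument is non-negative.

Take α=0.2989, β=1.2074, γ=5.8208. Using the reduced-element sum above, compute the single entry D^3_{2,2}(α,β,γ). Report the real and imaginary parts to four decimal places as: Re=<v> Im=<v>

Split into d^3_{2,2}(β=1.2074) × two z-phases.
With c≡cos(β/2)=0.823241 and s≡sin(β/2)=0.567692, N=[120·1·120·1]^{1/2}=120.000000
Admissible k: 0..1 (factorial args all ≥0)
  k=0: (−1)^0·120.0000/(120)·0.8232^6·0.5677^0 = +0.311287
  k=1: (−1)^1·120.0000/(24)·0.8232^4·0.5677^2 = -0.740123
d^3_{2,2}(1.2074) = +0.311287 -0.740123 = -0.428835
Attach z-rotation phases: D = e^{-i(2)(0.2989)}·(-0.428835)·e^{-i(2)(5.8208)} = -0.406115-0.137731i

Re=-0.4061 Im=-0.1377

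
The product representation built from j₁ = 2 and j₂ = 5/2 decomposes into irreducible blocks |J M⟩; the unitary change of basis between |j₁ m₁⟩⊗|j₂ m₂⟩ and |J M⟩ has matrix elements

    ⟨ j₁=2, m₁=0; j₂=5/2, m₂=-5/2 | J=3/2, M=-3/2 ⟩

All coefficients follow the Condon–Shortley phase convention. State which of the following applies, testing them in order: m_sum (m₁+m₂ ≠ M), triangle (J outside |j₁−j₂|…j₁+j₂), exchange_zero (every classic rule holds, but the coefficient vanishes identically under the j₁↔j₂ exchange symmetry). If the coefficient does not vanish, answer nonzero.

m_sum

m-sum: m₁+m₂ = 0+(-5/2) = -5/2, M = -3/2  ✗ ⇒ coefficient is 0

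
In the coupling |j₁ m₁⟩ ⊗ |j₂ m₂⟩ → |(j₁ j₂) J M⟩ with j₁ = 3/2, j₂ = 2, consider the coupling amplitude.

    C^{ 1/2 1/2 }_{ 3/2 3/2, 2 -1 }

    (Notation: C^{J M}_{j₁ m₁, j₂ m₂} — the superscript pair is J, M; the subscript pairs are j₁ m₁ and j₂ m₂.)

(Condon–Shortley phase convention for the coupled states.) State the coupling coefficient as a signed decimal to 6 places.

j₁+j₂−J=3  J+j₁−j₂=0  J−j₁+j₂=1  j₁+j₂+J+1=5
(j₁±m₁, j₂±m₂, J±M) = (3,0,1,3,1,0)
P² = 18/5
sum k=0..0:
  [0] +1/6 = 1/6
S = 1/6
C² = P²·S² = 1/10 ; C = +0.316228

+0.316228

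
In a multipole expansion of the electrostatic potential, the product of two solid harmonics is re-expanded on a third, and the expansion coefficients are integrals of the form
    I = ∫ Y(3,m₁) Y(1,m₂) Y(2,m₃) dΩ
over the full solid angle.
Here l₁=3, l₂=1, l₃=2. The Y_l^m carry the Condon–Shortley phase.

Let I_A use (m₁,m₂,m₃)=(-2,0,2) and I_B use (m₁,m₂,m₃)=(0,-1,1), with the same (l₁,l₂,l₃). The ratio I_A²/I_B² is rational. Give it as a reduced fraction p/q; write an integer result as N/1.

5/3

Shared (l₁,l₂,l₃)=(3,1,2): N and (l;000)² cancel in I_A²/I_B².
A: Δ = 2!·4!·0!/7! = 1/105; Racah Σ t=1..1: t=1:−1/24 = -1/24; ⇒ 3j(3 1 2; -2 0 2)² = 1/21, sgn -1
B: Δ = 2!·4!·0!/7! = 1/105; Racah Σ t=0..0: t=0:+1/12 = 1/12; ⇒ 3j(3 1 2; 0 -1 1)² = 1/35, sgn -1
I_A²/I_B² = (1/21)/(1/35) = 5/3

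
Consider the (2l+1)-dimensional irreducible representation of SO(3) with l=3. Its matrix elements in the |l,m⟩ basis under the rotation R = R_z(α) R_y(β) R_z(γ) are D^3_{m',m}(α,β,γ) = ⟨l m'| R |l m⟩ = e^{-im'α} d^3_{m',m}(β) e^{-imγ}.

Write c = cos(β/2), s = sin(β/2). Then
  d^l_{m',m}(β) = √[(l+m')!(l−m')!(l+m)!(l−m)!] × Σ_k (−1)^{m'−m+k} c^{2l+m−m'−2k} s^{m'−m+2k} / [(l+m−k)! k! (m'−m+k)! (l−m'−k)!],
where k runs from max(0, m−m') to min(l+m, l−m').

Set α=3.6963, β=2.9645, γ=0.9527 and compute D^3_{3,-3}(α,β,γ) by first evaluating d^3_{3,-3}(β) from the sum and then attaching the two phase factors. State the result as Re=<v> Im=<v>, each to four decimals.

Re=-0.3594 Im=-0.9082

D^3_{3,-3}(3.6963,2.9645,0.9527) = e^{-i·3·3.6963}·d^3_{3,-3}(2.9645)·e^{-i·-3·0.9527}. Compute d first:
c=cos(2.964500/2)=0.088431, s=sin(2.964500/2)=0.996082; N=√[720·1·1·720]=720.000000
The bounds max(0,m−m')=0 and min(l+m,l−m')=0 give 1 term
  k=0: (−1)^6·720.0000/(720)·0.0884^0·0.9961^6 = +0.976723
d^3_{3,-3}(2.9645) = +0.976723
D = (+0.093190+0.995648i)·(+0.976723)·(-0.960084+0.279711i) = -0.359399-0.908196i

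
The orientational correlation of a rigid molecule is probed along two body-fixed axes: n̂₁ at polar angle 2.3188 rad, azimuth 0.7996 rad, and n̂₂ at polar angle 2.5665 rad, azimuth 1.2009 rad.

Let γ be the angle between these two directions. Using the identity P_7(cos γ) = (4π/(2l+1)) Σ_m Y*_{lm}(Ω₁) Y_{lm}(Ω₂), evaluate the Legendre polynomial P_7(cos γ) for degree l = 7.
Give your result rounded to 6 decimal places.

-0.126368

Addition theorem: P_7(cos γ) = (4π/15) Σ_m Y*_{lm}(Ω₁) Y_{lm}(Ω₂), m = −7…7:
  m=-7: (+0.044011-0.036028i) × (-0.003695-0.005995i) = -0.000379-0.000131i  (running Σ = -0.000379-0.000131i)
  m=-6: (-0.016806+0.196746i) × (-0.024556+0.032397i) = -0.005961-0.005376i  (running Σ = -0.006340-0.005506i)
  m=-5: (-0.255153-0.294230i) × (+0.136935+0.039181i) = -0.023411-0.050288i  (running Σ = -0.029751-0.055794i)
  m=-4: (+0.433763+0.024667i) × (-0.030211-0.330306i) = -0.004957-0.144020i  (running Σ = -0.034708-0.199814i)
  m=-3: (-0.098640+0.090573i) × (-0.437324+0.217275i) = +0.023458-0.061042i  (running Σ = -0.011249-0.260856i)
  m=-2: (-0.008580+0.302006i) × (+0.242350+0.221195i) = -0.068882+0.071293i  (running Σ = -0.080131-0.189563i)
  m=-1: (-0.196173-0.201826i) × (-0.070258+0.181197i) = +0.050353-0.021366i  (running Σ = -0.029778-0.210929i)
  m=0: (-0.226887-0.000000i) × (+0.402337+0.000000i) = -0.091285-0.000000i  (running Σ = -0.121063-0.210929i)
  m=1: (+0.196173-0.201826i) × (+0.070258+0.181197i) = +0.050353+0.021366i  (running Σ = -0.070710-0.189563i)
  m=2: (-0.008580-0.302006i) × (+0.242350-0.221195i) = -0.068882-0.071293i  (running Σ = -0.139591-0.260856i)
  m=3: (+0.098640+0.090573i) × (+0.437324+0.217275i) = +0.023458+0.061042i  (running Σ = -0.116133-0.199814i)
  m=4: (+0.433763-0.024667i) × (-0.030211+0.330306i) = -0.004957+0.144020i  (running Σ = -0.121090-0.055794i)
  m=5: (+0.255153-0.294230i) × (-0.136935+0.039181i) = -0.023411+0.050288i  (running Σ = -0.144501-0.005506i)
  m=6: (-0.016806-0.196746i) × (-0.024556-0.032397i) = -0.005961+0.005376i  (running Σ = -0.150462-0.000131i)
  m=7: (-0.044011-0.036028i) × (+0.003695-0.005995i) = -0.000379+0.000131i  (running Σ = -0.150841+0.000000i)
Accumulated sum -0.150841+0.000000i; after 4π/(2l+1) scaling, -0.126368+0.000000i ⇒ P_7 = -0.126368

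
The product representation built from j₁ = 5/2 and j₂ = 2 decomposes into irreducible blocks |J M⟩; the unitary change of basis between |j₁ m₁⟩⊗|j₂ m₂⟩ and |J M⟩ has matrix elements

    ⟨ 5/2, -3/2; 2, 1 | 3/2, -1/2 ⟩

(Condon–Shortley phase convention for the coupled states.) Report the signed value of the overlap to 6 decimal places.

+0.138013  (= +√(2/105))

triangle: 3!×2!×1!/7! = 12/5040
(j±m)!: 1!×4!×3!×1!×1!×2! = 288
prefactor² = (2J+1)×Δ×N² = 96/35
  k=2: +1/(2!×1!×2!×1!×0!×0!) = 1/4
  k=3: −1/(3!×0!×1!×0!×1!×1!) = -1/6
Σ = 1/12  ⇒  CG² = 96/35×(1/12)² = 2/105
CG = +√(2/105) = +0.138013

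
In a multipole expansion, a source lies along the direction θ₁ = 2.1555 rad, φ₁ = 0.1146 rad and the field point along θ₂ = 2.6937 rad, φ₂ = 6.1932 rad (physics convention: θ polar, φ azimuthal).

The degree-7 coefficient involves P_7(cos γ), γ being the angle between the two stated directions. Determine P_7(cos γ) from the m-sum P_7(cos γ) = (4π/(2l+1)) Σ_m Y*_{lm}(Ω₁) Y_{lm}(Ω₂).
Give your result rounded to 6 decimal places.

Term-by-term m-sum for l=7 (normalisation 4π/15 = 0.837758):
  term(m=-7) = +0.000028+0.000198i   from Y*(Ω₁)=+0.097449+0.100780i, Y(Ω₂)=+0.001154+0.000841i
  term(m=-6) = +0.001300+0.003637i   from Y*(Ω₁)=-0.268305-0.220361i, Y(Ω₂)=-0.009542-0.005719i
  term(m=-5) = +0.012192+0.019981i   from Y*(Ω₁)=+0.368020+0.237450i, Y(Ω₂)=+0.048125+0.023243i
  term(m=-4) = +0.022618+0.024160i   from Y*(Ω₁)=-0.168686-0.083239i, Y(Ω₂)=-0.164664-0.061969i
  term(m=-3) = -0.079093-0.055723i   from Y*(Ω₁)=-0.231603-0.082918i, Y(Ω₂)=+0.379054+0.104888i
  term(m=-2) = -0.152856-0.066285i   from Y*(Ω₁)=+0.306396+0.071482i, Y(Ω₂)=-0.520999-0.094790i
  term(m=-1) = +0.026753+0.005551i   from Y*(Ω₁)=+0.122545+0.014105i, Y(Ω₂)=+0.220602+0.019905i
  term(m=+0) = -0.131251-0.000000i   from Y*(Ω₁)=-0.330776-0.000000i, Y(Ω₂)=+0.396798+0.000000i
  term(m=+1) = +0.026753-0.005551i   from Y*(Ω₁)=-0.122545+0.014105i, Y(Ω₂)=-0.220602+0.019905i
  term(m=+2) = -0.152856+0.066285i   from Y*(Ω₁)=+0.306396-0.071482i, Y(Ω₂)=-0.520999+0.094790i
  term(m=+3) = -0.079093+0.055723i   from Y*(Ω₁)=+0.231603-0.082918i, Y(Ω₂)=-0.379054+0.104888i
  term(m=+4) = +0.022618-0.024160i   from Y*(Ω₁)=-0.168686+0.083239i, Y(Ω₂)=-0.164664+0.061969i
  term(m=+5) = +0.012192-0.019981i   from Y*(Ω₁)=-0.368020+0.237450i, Y(Ω₂)=-0.048125+0.023243i
  term(m=+6) = +0.001300-0.003637i   from Y*(Ω₁)=-0.268305+0.220361i, Y(Ω₂)=-0.009542+0.005719i
  term(m=+7) = +0.000028-0.000198i   from Y*(Ω₁)=-0.097449+0.100780i, Y(Ω₂)=-0.001154+0.000841i
Σ over m = -0.469368+0.000000i; ×(4π/15) → -0.393217+0.000000i. Real part: -0.393217

-0.393217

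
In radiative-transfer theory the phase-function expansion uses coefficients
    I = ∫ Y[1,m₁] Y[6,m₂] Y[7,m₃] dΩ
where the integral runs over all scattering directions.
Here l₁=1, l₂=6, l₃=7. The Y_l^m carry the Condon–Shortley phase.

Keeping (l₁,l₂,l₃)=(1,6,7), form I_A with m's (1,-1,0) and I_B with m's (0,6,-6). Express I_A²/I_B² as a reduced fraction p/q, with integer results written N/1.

Same 1,6,7: normalisation and zero-m 3j drop out of the ratio.
A: Δ: 0! 2! 12! / 15! → 1/1365; sum: t=0:+1/1209600 = 1/1209600; 3j²(1 6 7; 1 -1 0) = Δ·Π!·Σ² = 1/65  (sign -1)
B: Δ: 0! 2! 12! / 15! → 1/1365; sum: t=0:+1/479001600 = 1/479001600; 3j²(1 6 7; 0 6 -6) = Δ·Π!·Σ² = 1/105  (sign -1)
I_A²/I_B² = (1/65)/(1/105) = 21/13

21/13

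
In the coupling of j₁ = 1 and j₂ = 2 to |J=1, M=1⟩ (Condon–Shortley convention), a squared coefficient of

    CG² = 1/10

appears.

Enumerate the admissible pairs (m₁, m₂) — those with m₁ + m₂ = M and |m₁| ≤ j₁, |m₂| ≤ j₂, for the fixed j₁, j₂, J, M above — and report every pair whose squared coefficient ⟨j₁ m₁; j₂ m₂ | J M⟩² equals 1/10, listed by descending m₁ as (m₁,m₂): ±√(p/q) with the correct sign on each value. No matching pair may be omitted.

Admissible pairs with m₁+m₂ = M = 1: (-1,2), (0,1), (1,0)
  (m₁,m₂)=(1,0): CG² = 1/10, CG = +√(1/10)   ← matches the target
  (m₁,m₂)=(0,1): CG² = 3/10, CG = −√(3/10)
  (m₁,m₂)=(-1,2): CG² = 3/5, CG = +√(3/5)
Pairs with CG² = 1/10: (1,0): +√(1/10)

(1,0): +√(1/10)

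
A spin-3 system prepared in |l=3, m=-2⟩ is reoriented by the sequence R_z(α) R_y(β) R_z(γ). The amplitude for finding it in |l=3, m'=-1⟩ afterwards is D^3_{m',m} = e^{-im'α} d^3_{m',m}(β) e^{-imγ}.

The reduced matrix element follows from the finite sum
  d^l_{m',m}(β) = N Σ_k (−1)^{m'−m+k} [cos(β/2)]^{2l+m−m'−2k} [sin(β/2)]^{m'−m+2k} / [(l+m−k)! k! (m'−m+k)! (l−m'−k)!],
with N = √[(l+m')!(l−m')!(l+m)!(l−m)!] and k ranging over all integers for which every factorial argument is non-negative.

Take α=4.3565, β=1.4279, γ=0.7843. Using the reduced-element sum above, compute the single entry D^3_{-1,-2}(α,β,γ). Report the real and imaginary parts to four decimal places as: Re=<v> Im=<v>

First d^3_{-1,-2}(β=1.4279), then the phase factors e^{-i(-1)α} and e^{-i(-2)γ}:
With c≡cos(β/2)=0.755781 and s≡sin(β/2)=0.654824, N=[2·24·1·120]^{1/2}=75.894664
The bounds max(0,m−m')=0 and min(l+m,l−m')=1 give 2 terms
  k=0: (−1)^1·75.8947/(24)·0.7558^5·0.6548^1 = -0.510629
  k=1: (−1)^2·75.8947/(12)·0.7558^3·0.6548^3 = +0.766642
d^3_{-1,-2}(1.4279) = -0.510629 +0.766642 = +0.256013
Attach z-rotation phases: D = e^{-i(-1)(4.3565)}·(+0.256013)·e^{-i(-2)(0.7843)} = +0.239774-0.089728i

Re=0.2398 Im=-0.0897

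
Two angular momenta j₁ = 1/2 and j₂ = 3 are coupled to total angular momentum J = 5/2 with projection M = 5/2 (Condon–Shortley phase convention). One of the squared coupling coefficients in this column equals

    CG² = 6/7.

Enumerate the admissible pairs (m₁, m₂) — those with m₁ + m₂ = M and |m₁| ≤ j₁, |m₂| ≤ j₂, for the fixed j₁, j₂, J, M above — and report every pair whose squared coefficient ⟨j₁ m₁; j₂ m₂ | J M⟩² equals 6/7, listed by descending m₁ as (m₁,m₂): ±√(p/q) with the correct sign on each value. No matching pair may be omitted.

Admissible pairs with m₁+m₂ = M = 5/2: (-1/2,3), (1/2,2)
  (m₁,m₂)=(1/2,2): CG² = 1/7, CG = +√(1/7)
  (m₁,m₂)=(-1/2,3): CG² = 6/7, CG = −√(6/7)   ← matches the target
Pairs with CG² = 6/7: (-1/2,3): −√(6/7)

(-1/2,3): −√(6/7)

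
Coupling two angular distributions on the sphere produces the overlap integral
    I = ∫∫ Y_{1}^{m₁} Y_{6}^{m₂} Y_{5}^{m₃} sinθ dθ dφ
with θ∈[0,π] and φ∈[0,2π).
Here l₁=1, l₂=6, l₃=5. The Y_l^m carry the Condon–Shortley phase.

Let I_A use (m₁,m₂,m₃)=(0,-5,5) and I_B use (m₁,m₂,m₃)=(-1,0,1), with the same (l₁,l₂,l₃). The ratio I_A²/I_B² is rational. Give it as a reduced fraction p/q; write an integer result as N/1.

11/15

Same 1,6,5: normalisation and zero-m 3j drop out of the ratio.
A: Δ: 2! 0! 10! / 13! → 1/858; sum: t=1:−1/3628800 = -1/3628800; 3j²(1 6 5; 0 -5 5) = Δ·Π!·Σ² = 1/78  (sign -1)
B: Δ: 2! 0! 10! / 13! → 1/858; sum: t=2:+1/34560 = 1/34560; 3j²(1 6 5; -1 0 1) = Δ·Π!·Σ² = 5/286  (sign +1)
I_A²/I_B² = (1/78)/(5/286) = 11/15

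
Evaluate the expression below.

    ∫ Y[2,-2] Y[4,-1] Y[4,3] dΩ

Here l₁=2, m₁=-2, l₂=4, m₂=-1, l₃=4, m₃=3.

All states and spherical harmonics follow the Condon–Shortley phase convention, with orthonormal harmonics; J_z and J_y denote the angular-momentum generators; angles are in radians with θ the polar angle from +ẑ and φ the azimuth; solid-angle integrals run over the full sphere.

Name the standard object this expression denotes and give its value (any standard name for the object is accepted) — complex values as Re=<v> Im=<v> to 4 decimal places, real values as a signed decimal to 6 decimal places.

This is a Gaunt coefficient — the integral of a triple product of spherical harmonics over the sphere.
Rules hold: Σm=0, L=10 even, 2≤4≤6.
N = 5·9·9 = 405
Δ = 2!·2!·6!/11! = 1/13860
Racah Σ t=0..2: t=0:+1/192 t=1:−1/36 t=2:+1/192 = -5/288
⇒ 3j(2 4 4; 0 0 0)² = 20/693, sgn -1
Racah Σ t=2..2: t=2:+1/480 = 1/480
⇒ 3j(2 4 4; -2 -1 3)² = 3/110, sgn -1
4πI² = N·(3j₀)²·(3jₘ)² = 270/847
I = +1·√(0.318772/4π) = 0.15927046

Gaunt coefficient, +0.159270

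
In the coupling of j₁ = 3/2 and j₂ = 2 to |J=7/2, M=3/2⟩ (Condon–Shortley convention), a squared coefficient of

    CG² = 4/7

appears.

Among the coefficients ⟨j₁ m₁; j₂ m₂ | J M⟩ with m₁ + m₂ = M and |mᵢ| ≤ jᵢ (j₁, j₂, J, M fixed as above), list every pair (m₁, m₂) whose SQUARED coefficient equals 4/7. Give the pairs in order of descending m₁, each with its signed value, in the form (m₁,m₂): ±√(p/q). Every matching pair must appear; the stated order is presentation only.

(1/2,1): +√(4/7)

Admissible pairs with m₁+m₂ = M = 3/2: (-1/2,2), (1/2,1), (3/2,0)
  (m₁,m₂)=(3/2,0): CG² = 2/7, CG = +√(2/7)
  (m₁,m₂)=(1/2,1): CG² = 4/7, CG = +√(4/7)   ← matches the target
  (m₁,m₂)=(-1/2,2): CG² = 1/7, CG = +√(1/7)
Pairs with CG² = 4/7: (1/2,1): +√(4/7)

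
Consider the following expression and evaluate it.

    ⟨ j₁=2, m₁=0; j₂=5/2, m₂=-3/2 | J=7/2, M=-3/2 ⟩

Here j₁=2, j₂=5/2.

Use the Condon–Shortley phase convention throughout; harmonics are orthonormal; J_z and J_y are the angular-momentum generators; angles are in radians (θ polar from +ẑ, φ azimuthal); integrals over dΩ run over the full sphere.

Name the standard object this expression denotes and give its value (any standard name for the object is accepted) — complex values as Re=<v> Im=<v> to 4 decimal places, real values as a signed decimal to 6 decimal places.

This is a Clebsch–Gordan (vector-coupling) coefficient.
triangle: 1!·3!·4!/9! = 144/362880
(j±m)!: 2!·2!·1!·4!·2!·5! = 23040
prefactor² = (2J+1)·Δ·N² = 512/7
  k=0: +1/(0!·1!·2!·1!·1!·3!) = 1/12
  k=1: −1/(1!·0!·1!·0!·2!·4!) = -1/48
Σ = 1/16  ⇒  CG² = 512/7·(1/16)² = 2/7
CG = +√(2/7) = +0.534522

Clebsch–Gordan coefficient, +√(2/7) ≈ +0.534522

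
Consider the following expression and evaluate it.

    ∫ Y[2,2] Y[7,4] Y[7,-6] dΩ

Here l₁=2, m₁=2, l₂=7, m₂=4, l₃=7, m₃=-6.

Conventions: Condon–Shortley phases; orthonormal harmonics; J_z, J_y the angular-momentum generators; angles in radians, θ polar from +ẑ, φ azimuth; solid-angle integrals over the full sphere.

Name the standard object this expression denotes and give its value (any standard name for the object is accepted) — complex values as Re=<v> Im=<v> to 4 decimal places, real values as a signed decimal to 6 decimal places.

Gaunt coefficient, -0.106948

This is a Gaunt coefficient — the integral of a triple product of spherical harmonics over the sphere.
Checks pass: Σm=0; 16 even; l₃=7∈[5,9].
(2·2+1)(2·7+1)(2·7+1) = 1125
Δ: 2! 2! 12! / 17! → 1/185640
sum: t=0:+1/2419200 t=1:−1/518400 t=2:+1/2419200 = -1/907200
3j²(2 7 7; 0 0 0) = Δ·Π!·Σ² = 56/3315  (sign +1)
sum: t=0:+1/159667200 = 1/159667200
3j²(2 7 7; 2 4 -6) = Δ·Π!·Σ² = 9/1190  (sign -1)
combine: 4πI² = 1125·56/3315·9/1190 = 540/3757
take √, sign -1: I = -0.10694768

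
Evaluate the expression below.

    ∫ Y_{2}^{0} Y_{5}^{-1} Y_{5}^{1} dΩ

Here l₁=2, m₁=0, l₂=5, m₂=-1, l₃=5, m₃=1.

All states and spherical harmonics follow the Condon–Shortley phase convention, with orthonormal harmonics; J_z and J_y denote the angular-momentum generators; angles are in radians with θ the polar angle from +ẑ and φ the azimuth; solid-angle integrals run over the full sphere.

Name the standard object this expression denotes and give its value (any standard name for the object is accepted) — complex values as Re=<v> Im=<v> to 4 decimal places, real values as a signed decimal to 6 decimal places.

Gaunt coefficient, -0.145565

This is a Gaunt coefficient — the integral of a triple product of spherical harmonics over the sphere.
Checks pass: Σm=0; 12 even; l₃=5∈[3,7].
(2·2+1)(2·5+1)(2·5+1) = 605
Δ: 2! 2! 8! / 13! → 1/38610
sum: t=0:+1/2880 t=1:−1/576 t=2:+1/2880 = -1/960
3j²(2 5 5; 0 0 0) = Δ·Π!·Σ² = 10/429  (sign +1)
sum: t=0:+1/2304 t=1:−1/720 t=2:+1/5760 = -1/1280
3j²(2 5 5; 0 -1 1) = Δ·Π!·Σ² = 27/1430  (sign -1)
combine: 4πI² = 605·10/429·27/1430 = 45/169
take √, sign -1: I = -0.14556534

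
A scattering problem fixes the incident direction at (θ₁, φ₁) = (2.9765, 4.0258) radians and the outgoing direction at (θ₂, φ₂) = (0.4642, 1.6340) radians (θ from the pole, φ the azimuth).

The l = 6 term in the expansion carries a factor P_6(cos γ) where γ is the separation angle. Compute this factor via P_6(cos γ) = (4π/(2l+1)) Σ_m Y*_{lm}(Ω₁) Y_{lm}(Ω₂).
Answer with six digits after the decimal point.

0.032935

Addition theorem: P_6(cos γ) = (4π/13) Σ_m Y*_{lm}(Ω₁) Y_{lm}(Ω₂), m = −6…6:
  m=-6: Y*=0.00001 - 0.00001j  Y=-0.00361 + 0.00144j  product -0.00000 + 0.00000j
  m=-5: Y*=-0.00006 - 0.00019j  Y=-0.00837 - 0.02558j  product -0.00000 + 0.00000j
  m=-4: Y*=-0.00233 - 0.00097j  Y=0.10819 - 0.02795j  product -0.00028 - 0.00004j
  m=-3: Y*=-0.01939 + 0.01032j  Y=0.05709 + 0.29748j  product -0.00418 - 0.00518j
  m=-2: Y*=-0.02544 + 0.12703j  Y=-0.49897 + 0.06341j  product 0.00464 - 0.06500j
  m=-1: Y*=0.29854 + 0.36424j  Y=-0.02198 - 0.34729j  product 0.11993 - 0.11168j
  m=+0: Y*=0.74590 + 0.00000j  Y=-0.27638 + 0.00000j  product -0.20615 + 0.00000j
  m=+1: Y*=-0.29854 + 0.36424j  Y=0.02198 - 0.34729j  product 0.11993 + 0.11168j
  m=+2: Y*=-0.02544 - 0.12703j  Y=-0.49897 - 0.06341j  product 0.00464 + 0.06500j
  m=+3: Y*=0.01939 + 0.01032j  Y=-0.05709 + 0.29748j  product -0.00418 + 0.00518j
  m=+4: Y*=-0.00233 + 0.00097j  Y=0.10819 + 0.02795j  product -0.00028 + 0.00004j
  m=+5: Y*=0.00006 - 0.00019j  Y=0.00837 - 0.02558j  product -0.00000 - 0.00000j
  m=+6: Y*=0.00001 + 0.00001j  Y=-0.00361 - 0.00144j  product -0.00000 - 0.00000j
Σ over m = 0.03407 + 0.00000j; ×(4π/13) → 0.03293 + 0.00000j. Real part: 0.032935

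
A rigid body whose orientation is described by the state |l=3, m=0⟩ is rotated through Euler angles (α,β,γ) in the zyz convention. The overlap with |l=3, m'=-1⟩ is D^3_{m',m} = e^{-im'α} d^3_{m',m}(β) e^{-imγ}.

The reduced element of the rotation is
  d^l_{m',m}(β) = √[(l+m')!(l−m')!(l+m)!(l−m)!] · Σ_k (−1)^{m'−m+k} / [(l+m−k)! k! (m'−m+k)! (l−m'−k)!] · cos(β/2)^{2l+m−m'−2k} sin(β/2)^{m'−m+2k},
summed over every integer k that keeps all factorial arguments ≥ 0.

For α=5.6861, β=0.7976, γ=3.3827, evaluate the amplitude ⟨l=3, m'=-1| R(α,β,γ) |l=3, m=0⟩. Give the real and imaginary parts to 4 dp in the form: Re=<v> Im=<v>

D^3_{-1,0}(5.6861,0.7976,3.3827) = e^{-i·-1·5.6861}·d^3_{-1,0}(0.7976)·e^{-i·0·3.3827}. Compute d first:
With c≡cos(β/2)=0.921528 and s≡sin(β/2)=0.388313, N=[2·24·6·6]^{1/2}=41.569219
k∈{1,2,3} keeps every argument non-negative
  k=1: (−1)^0·41.5692/(12)·0.9215^5·0.3883^1 = +0.893952
  k=2: (−1)^1·41.5692/(4)·0.9215^3·0.3883^3 = -0.476192
  k=3: (−1)^2·41.5692/(12)·0.9215^1·0.3883^5 = +0.028184
d^3_{-1,0}(0.7976) = +0.893952 -0.476192 +0.028184 = +0.445944
Phases: e^{-i·(-1)·5.6861}=+0.826978-0.562234i, e^{-i·(0)·3.3827}=+1.000000+0.000000i ⇒ D=+0.368786-0.250725i

Re=0.3688 Im=-0.2507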